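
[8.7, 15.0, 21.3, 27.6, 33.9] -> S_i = 8.70 + 6.30*i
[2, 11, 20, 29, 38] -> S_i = 2 + 9*i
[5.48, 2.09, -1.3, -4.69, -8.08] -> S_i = 5.48 + -3.39*i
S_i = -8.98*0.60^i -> [-8.98, -5.39, -3.23, -1.94, -1.16]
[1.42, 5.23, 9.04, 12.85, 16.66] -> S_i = 1.42 + 3.81*i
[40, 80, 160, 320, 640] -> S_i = 40*2^i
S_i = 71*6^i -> [71, 426, 2556, 15336, 92016]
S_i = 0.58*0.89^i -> [0.58, 0.52, 0.46, 0.41, 0.36]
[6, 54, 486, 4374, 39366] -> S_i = 6*9^i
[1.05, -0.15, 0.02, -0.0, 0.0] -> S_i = 1.05*(-0.14)^i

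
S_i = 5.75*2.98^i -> [5.75, 17.14, 51.06, 152.17, 453.45]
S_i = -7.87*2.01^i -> [-7.87, -15.82, -31.8, -63.91, -128.46]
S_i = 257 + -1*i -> [257, 256, 255, 254, 253]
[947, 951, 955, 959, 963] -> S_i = 947 + 4*i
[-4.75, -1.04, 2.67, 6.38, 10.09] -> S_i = -4.75 + 3.71*i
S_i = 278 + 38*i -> [278, 316, 354, 392, 430]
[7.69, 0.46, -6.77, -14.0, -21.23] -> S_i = 7.69 + -7.23*i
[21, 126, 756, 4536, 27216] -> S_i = 21*6^i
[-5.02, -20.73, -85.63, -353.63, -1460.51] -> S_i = -5.02*4.13^i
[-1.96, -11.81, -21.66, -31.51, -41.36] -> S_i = -1.96 + -9.85*i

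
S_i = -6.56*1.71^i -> [-6.56, -11.22, -19.18, -32.8, -56.09]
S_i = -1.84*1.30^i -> [-1.84, -2.39, -3.11, -4.04, -5.26]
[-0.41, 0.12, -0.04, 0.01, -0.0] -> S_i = -0.41*(-0.30)^i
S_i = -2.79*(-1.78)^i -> [-2.79, 4.97, -8.84, 15.73, -28.01]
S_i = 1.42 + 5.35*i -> [1.42, 6.77, 12.12, 17.47, 22.82]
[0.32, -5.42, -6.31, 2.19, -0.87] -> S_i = Random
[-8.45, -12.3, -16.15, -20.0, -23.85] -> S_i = -8.45 + -3.85*i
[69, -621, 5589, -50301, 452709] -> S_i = 69*-9^i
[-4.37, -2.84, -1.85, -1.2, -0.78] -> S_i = -4.37*0.65^i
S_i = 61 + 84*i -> [61, 145, 229, 313, 397]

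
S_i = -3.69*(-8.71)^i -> [-3.69, 32.14, -279.94, 2438.26, -21237.28]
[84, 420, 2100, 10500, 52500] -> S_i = 84*5^i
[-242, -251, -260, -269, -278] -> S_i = -242 + -9*i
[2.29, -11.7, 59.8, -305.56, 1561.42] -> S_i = 2.29*(-5.11)^i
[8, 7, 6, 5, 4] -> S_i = 8 + -1*i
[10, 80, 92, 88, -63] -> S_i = Random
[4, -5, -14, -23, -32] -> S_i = 4 + -9*i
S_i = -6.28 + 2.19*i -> [-6.28, -4.09, -1.9, 0.29, 2.48]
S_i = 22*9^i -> [22, 198, 1782, 16038, 144342]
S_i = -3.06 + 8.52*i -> [-3.06, 5.46, 13.98, 22.5, 31.02]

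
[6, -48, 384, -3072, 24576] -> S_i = 6*-8^i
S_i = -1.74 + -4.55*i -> [-1.74, -6.29, -10.84, -15.39, -19.94]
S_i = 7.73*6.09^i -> [7.73, 47.08, 286.69, 1745.95, 10632.82]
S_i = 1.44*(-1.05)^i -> [1.44, -1.51, 1.59, -1.67, 1.75]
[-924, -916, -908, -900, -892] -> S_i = -924 + 8*i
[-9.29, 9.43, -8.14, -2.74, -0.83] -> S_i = Random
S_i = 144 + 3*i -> [144, 147, 150, 153, 156]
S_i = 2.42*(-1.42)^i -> [2.42, -3.44, 4.88, -6.93, 9.84]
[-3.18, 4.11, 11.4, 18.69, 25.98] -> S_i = -3.18 + 7.29*i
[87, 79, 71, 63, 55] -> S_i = 87 + -8*i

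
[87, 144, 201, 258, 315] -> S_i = 87 + 57*i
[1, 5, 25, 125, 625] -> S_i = 1*5^i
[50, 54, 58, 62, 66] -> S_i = 50 + 4*i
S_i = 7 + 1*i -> [7, 8, 9, 10, 11]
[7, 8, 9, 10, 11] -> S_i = 7 + 1*i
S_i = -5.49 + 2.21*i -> [-5.49, -3.28, -1.07, 1.14, 3.35]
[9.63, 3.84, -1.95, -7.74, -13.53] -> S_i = 9.63 + -5.79*i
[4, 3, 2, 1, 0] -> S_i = 4 + -1*i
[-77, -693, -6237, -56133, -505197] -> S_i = -77*9^i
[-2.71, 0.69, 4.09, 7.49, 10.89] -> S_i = -2.71 + 3.40*i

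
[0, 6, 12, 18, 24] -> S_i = 0 + 6*i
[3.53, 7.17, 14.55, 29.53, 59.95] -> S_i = 3.53*2.03^i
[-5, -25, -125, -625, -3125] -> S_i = -5*5^i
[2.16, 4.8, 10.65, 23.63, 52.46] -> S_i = 2.16*2.22^i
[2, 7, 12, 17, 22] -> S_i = 2 + 5*i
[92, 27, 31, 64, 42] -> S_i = Random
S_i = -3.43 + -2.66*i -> [-3.43, -6.09, -8.75, -11.41, -14.07]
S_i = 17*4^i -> [17, 68, 272, 1088, 4352]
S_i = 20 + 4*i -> [20, 24, 28, 32, 36]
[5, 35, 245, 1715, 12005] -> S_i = 5*7^i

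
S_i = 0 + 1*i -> [0, 1, 2, 3, 4]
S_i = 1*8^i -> [1, 8, 64, 512, 4096]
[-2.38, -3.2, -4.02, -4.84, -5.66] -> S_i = -2.38 + -0.82*i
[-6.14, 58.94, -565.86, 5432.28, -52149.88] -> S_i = -6.14*(-9.60)^i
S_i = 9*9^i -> [9, 81, 729, 6561, 59049]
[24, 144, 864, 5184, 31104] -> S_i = 24*6^i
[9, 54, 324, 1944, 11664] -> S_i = 9*6^i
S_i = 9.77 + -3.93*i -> [9.77, 5.84, 1.91, -2.02, -5.95]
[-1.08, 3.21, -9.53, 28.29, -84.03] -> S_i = -1.08*(-2.97)^i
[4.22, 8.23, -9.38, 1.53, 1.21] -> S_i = Random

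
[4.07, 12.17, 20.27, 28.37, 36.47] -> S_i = 4.07 + 8.10*i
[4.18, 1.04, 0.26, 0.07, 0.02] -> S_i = 4.18*0.25^i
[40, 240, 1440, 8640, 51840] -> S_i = 40*6^i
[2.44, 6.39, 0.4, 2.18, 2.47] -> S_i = Random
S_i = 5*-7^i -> [5, -35, 245, -1715, 12005]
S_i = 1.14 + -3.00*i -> [1.14, -1.86, -4.86, -7.86, -10.86]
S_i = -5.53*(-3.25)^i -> [-5.53, 17.97, -58.41, 189.83, -616.96]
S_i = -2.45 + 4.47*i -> [-2.45, 2.02, 6.49, 10.96, 15.43]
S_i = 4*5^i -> [4, 20, 100, 500, 2500]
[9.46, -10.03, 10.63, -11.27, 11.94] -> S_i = 9.46*(-1.06)^i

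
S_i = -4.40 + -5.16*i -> [-4.4, -9.56, -14.72, -19.88, -25.04]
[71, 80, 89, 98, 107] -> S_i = 71 + 9*i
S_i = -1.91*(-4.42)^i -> [-1.91, 8.44, -37.31, 164.93, -728.99]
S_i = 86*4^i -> [86, 344, 1376, 5504, 22016]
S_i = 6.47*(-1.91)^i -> [6.47, -12.36, 23.6, -45.08, 86.11]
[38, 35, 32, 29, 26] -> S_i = 38 + -3*i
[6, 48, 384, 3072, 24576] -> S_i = 6*8^i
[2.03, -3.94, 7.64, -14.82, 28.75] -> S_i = 2.03*(-1.94)^i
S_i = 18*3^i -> [18, 54, 162, 486, 1458]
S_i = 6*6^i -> [6, 36, 216, 1296, 7776]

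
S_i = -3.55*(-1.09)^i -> [-3.55, 3.87, -4.22, 4.6, -5.01]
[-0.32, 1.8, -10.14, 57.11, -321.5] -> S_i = -0.32*(-5.63)^i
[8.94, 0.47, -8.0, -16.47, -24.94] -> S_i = 8.94 + -8.47*i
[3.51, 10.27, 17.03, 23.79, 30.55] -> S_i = 3.51 + 6.76*i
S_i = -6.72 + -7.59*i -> [-6.72, -14.31, -21.9, -29.49, -37.08]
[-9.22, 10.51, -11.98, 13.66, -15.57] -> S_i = -9.22*(-1.14)^i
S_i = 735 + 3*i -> [735, 738, 741, 744, 747]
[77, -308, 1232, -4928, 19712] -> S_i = 77*-4^i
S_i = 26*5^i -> [26, 130, 650, 3250, 16250]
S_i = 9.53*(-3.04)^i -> [9.53, -28.97, 88.07, -267.74, 813.93]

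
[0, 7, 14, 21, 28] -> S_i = 0 + 7*i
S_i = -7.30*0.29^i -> [-7.3, -2.12, -0.61, -0.18, -0.05]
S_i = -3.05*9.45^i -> [-3.05, -28.82, -272.37, -2573.92, -24323.56]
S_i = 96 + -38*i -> [96, 58, 20, -18, -56]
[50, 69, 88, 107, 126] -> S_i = 50 + 19*i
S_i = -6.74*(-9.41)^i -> [-6.74, 63.42, -596.81, 5616.02, -52846.76]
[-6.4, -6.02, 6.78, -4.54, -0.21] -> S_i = Random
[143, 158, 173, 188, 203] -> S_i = 143 + 15*i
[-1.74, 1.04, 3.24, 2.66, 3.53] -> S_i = Random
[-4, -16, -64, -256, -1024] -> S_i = -4*4^i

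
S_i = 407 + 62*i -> [407, 469, 531, 593, 655]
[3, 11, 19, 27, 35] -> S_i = 3 + 8*i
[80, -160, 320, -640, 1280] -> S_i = 80*-2^i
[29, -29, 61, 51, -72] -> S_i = Random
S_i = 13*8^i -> [13, 104, 832, 6656, 53248]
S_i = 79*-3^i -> [79, -237, 711, -2133, 6399]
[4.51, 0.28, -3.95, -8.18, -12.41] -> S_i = 4.51 + -4.23*i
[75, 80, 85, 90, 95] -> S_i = 75 + 5*i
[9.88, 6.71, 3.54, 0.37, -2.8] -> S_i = 9.88 + -3.17*i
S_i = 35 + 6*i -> [35, 41, 47, 53, 59]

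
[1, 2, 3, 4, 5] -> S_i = 1 + 1*i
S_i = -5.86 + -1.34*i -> [-5.86, -7.2, -8.54, -9.88, -11.22]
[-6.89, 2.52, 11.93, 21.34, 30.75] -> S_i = -6.89 + 9.41*i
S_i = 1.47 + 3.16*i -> [1.47, 4.63, 7.79, 10.95, 14.11]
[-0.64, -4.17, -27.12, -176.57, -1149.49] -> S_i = -0.64*6.51^i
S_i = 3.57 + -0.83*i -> [3.57, 2.74, 1.91, 1.08, 0.25]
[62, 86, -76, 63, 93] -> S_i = Random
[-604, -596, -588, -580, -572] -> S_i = -604 + 8*i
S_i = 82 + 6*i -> [82, 88, 94, 100, 106]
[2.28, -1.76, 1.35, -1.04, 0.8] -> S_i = 2.28*(-0.77)^i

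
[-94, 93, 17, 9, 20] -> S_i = Random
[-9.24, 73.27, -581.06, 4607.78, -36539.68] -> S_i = -9.24*(-7.93)^i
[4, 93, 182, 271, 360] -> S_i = 4 + 89*i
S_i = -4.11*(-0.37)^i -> [-4.11, 1.52, -0.56, 0.21, -0.08]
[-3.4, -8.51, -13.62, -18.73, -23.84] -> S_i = -3.40 + -5.11*i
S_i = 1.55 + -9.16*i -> [1.55, -7.61, -16.77, -25.93, -35.09]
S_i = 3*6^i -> [3, 18, 108, 648, 3888]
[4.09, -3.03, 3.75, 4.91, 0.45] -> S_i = Random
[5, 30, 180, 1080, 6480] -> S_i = 5*6^i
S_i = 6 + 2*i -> [6, 8, 10, 12, 14]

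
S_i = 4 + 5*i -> [4, 9, 14, 19, 24]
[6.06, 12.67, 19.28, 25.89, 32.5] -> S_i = 6.06 + 6.61*i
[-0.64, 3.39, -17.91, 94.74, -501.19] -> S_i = -0.64*(-5.29)^i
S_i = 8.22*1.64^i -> [8.22, 13.48, 22.11, 36.26, 59.46]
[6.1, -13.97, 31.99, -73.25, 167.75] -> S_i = 6.10*(-2.29)^i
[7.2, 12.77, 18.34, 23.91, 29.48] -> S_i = 7.20 + 5.57*i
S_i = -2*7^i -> [-2, -14, -98, -686, -4802]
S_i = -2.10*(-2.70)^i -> [-2.1, 5.67, -15.31, 41.33, -111.6]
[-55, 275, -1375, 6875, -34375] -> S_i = -55*-5^i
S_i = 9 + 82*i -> [9, 91, 173, 255, 337]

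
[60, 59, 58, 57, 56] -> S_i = 60 + -1*i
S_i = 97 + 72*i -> [97, 169, 241, 313, 385]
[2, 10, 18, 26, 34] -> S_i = 2 + 8*i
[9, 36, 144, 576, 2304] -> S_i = 9*4^i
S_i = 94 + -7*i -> [94, 87, 80, 73, 66]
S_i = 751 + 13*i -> [751, 764, 777, 790, 803]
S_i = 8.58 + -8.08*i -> [8.58, 0.5, -7.58, -15.66, -23.74]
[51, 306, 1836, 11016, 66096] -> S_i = 51*6^i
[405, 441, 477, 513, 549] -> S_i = 405 + 36*i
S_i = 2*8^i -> [2, 16, 128, 1024, 8192]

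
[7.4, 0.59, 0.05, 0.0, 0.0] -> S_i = 7.40*0.08^i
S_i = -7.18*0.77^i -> [-7.18, -5.53, -4.26, -3.28, -2.52]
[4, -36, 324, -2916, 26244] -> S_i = 4*-9^i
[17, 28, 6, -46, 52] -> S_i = Random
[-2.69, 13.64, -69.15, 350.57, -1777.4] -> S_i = -2.69*(-5.07)^i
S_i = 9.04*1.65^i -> [9.04, 14.92, 24.61, 40.61, 67.0]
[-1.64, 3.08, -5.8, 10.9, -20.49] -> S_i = -1.64*(-1.88)^i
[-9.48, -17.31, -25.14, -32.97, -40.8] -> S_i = -9.48 + -7.83*i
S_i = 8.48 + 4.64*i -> [8.48, 13.12, 17.76, 22.4, 27.04]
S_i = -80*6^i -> [-80, -480, -2880, -17280, -103680]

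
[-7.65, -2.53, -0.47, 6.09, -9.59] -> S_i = Random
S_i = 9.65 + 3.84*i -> [9.65, 13.49, 17.33, 21.17, 25.01]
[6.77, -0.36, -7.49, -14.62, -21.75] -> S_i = 6.77 + -7.13*i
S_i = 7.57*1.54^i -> [7.57, 11.66, 17.95, 27.65, 42.58]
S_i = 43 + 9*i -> [43, 52, 61, 70, 79]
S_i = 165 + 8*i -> [165, 173, 181, 189, 197]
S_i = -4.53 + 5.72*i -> [-4.53, 1.19, 6.91, 12.63, 18.35]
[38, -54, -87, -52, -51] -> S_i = Random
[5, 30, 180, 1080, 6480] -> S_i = 5*6^i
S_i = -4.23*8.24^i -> [-4.23, -34.86, -287.21, -2366.58, -19500.66]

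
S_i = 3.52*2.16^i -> [3.52, 7.6, 16.42, 35.47, 76.62]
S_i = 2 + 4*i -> [2, 6, 10, 14, 18]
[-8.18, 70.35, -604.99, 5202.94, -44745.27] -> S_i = -8.18*(-8.60)^i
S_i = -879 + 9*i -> [-879, -870, -861, -852, -843]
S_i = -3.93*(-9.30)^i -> [-3.93, 36.55, -339.91, 3161.12, -29398.44]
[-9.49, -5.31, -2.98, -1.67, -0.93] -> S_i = -9.49*0.56^i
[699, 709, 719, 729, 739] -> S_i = 699 + 10*i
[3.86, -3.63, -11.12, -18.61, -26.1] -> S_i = 3.86 + -7.49*i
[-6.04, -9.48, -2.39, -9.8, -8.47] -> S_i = Random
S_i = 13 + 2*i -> [13, 15, 17, 19, 21]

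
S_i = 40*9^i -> [40, 360, 3240, 29160, 262440]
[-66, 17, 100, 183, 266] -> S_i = -66 + 83*i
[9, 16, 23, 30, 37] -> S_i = 9 + 7*i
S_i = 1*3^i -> [1, 3, 9, 27, 81]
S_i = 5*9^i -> [5, 45, 405, 3645, 32805]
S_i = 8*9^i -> [8, 72, 648, 5832, 52488]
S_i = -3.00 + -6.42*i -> [-3.0, -9.42, -15.84, -22.26, -28.68]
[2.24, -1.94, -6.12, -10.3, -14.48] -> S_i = 2.24 + -4.18*i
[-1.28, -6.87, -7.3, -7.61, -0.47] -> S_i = Random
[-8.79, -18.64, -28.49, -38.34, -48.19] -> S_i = -8.79 + -9.85*i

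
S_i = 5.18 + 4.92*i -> [5.18, 10.1, 15.02, 19.94, 24.86]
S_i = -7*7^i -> [-7, -49, -343, -2401, -16807]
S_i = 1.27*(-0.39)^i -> [1.27, -0.5, 0.19, -0.08, 0.03]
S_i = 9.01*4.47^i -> [9.01, 40.27, 180.03, 804.72, 3597.12]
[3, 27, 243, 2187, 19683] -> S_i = 3*9^i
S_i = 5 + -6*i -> [5, -1, -7, -13, -19]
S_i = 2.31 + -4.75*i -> [2.31, -2.44, -7.19, -11.94, -16.69]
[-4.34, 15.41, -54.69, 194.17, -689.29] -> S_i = -4.34*(-3.55)^i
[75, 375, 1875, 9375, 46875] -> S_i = 75*5^i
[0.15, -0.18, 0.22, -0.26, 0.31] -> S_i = 0.15*(-1.20)^i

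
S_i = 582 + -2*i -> [582, 580, 578, 576, 574]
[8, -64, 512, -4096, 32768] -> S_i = 8*-8^i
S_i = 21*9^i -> [21, 189, 1701, 15309, 137781]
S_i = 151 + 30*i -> [151, 181, 211, 241, 271]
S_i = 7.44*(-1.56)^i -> [7.44, -11.61, 18.11, -28.25, 44.06]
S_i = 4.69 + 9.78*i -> [4.69, 14.47, 24.25, 34.03, 43.81]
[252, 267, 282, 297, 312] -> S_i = 252 + 15*i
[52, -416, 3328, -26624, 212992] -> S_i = 52*-8^i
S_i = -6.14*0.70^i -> [-6.14, -4.3, -3.01, -2.11, -1.47]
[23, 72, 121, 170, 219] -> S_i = 23 + 49*i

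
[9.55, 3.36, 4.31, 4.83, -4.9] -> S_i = Random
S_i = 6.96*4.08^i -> [6.96, 28.4, 115.86, 472.7, 1928.63]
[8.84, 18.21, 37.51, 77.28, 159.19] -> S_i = 8.84*2.06^i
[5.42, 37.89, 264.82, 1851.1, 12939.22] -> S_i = 5.42*6.99^i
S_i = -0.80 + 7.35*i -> [-0.8, 6.55, 13.9, 21.25, 28.6]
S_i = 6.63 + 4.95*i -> [6.63, 11.58, 16.53, 21.48, 26.43]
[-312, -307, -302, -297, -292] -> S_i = -312 + 5*i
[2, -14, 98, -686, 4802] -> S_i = 2*-7^i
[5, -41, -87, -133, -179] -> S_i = 5 + -46*i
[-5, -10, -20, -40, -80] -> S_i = -5*2^i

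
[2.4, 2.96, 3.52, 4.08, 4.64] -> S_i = 2.40 + 0.56*i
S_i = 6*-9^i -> [6, -54, 486, -4374, 39366]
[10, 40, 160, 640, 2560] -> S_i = 10*4^i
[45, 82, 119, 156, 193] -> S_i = 45 + 37*i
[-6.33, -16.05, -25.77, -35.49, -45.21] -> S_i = -6.33 + -9.72*i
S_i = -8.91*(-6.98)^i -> [-8.91, 62.19, -434.1, 3030.01, -21149.47]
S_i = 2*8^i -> [2, 16, 128, 1024, 8192]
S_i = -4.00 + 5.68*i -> [-4.0, 1.68, 7.36, 13.04, 18.72]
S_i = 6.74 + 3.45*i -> [6.74, 10.19, 13.64, 17.09, 20.54]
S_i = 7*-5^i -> [7, -35, 175, -875, 4375]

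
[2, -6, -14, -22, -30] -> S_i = 2 + -8*i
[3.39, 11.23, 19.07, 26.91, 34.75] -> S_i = 3.39 + 7.84*i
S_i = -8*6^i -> [-8, -48, -288, -1728, -10368]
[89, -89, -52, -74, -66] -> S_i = Random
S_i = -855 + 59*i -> [-855, -796, -737, -678, -619]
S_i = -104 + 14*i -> [-104, -90, -76, -62, -48]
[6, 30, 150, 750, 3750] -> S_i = 6*5^i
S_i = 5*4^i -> [5, 20, 80, 320, 1280]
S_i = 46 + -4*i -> [46, 42, 38, 34, 30]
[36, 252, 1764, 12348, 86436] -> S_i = 36*7^i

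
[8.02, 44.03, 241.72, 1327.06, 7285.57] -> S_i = 8.02*5.49^i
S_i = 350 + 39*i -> [350, 389, 428, 467, 506]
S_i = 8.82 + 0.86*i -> [8.82, 9.68, 10.54, 11.4, 12.26]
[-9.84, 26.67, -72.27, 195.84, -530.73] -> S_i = -9.84*(-2.71)^i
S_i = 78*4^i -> [78, 312, 1248, 4992, 19968]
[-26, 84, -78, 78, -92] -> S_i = Random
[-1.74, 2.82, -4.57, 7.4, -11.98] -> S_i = -1.74*(-1.62)^i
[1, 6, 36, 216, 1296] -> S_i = 1*6^i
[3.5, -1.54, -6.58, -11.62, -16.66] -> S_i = 3.50 + -5.04*i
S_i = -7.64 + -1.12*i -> [-7.64, -8.76, -9.88, -11.0, -12.12]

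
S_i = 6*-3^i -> [6, -18, 54, -162, 486]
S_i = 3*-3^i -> [3, -9, 27, -81, 243]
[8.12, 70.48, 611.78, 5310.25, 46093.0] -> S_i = 8.12*8.68^i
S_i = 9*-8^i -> [9, -72, 576, -4608, 36864]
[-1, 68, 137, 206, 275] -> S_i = -1 + 69*i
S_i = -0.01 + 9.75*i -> [-0.01, 9.74, 19.49, 29.24, 38.99]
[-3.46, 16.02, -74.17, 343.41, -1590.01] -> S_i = -3.46*(-4.63)^i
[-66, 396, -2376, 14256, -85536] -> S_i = -66*-6^i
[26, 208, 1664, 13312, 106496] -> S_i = 26*8^i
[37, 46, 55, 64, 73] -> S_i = 37 + 9*i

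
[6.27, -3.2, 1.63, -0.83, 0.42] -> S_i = 6.27*(-0.51)^i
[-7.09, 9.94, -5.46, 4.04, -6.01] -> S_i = Random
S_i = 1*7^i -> [1, 7, 49, 343, 2401]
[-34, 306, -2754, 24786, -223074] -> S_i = -34*-9^i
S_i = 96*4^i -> [96, 384, 1536, 6144, 24576]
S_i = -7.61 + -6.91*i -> [-7.61, -14.52, -21.43, -28.34, -35.25]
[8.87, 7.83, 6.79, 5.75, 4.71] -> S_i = 8.87 + -1.04*i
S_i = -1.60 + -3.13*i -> [-1.6, -4.73, -7.86, -10.99, -14.12]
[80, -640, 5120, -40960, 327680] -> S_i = 80*-8^i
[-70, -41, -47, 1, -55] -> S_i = Random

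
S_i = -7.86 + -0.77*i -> [-7.86, -8.63, -9.4, -10.17, -10.94]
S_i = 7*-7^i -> [7, -49, 343, -2401, 16807]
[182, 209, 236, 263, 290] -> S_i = 182 + 27*i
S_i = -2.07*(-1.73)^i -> [-2.07, 3.58, -6.2, 10.72, -18.54]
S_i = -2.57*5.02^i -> [-2.57, -12.9, -64.77, -325.12, -1632.1]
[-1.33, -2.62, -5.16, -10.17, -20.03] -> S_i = -1.33*1.97^i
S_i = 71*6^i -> [71, 426, 2556, 15336, 92016]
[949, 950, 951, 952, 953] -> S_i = 949 + 1*i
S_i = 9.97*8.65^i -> [9.97, 86.24, 745.98, 6452.73, 55816.11]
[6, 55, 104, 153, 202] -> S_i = 6 + 49*i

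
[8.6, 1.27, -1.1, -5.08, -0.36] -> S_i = Random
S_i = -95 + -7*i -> [-95, -102, -109, -116, -123]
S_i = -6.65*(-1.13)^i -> [-6.65, 7.51, -8.49, 9.6, -10.84]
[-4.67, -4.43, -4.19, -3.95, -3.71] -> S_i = -4.67 + 0.24*i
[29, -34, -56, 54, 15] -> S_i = Random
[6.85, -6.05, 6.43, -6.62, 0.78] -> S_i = Random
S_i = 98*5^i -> [98, 490, 2450, 12250, 61250]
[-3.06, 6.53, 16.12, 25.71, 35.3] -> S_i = -3.06 + 9.59*i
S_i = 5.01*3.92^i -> [5.01, 19.64, 76.99, 301.78, 1182.99]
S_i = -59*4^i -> [-59, -236, -944, -3776, -15104]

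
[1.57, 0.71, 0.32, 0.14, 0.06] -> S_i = 1.57*0.45^i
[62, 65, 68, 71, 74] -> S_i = 62 + 3*i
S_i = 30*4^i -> [30, 120, 480, 1920, 7680]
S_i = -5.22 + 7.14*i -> [-5.22, 1.92, 9.06, 16.2, 23.34]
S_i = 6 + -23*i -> [6, -17, -40, -63, -86]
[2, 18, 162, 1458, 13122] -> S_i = 2*9^i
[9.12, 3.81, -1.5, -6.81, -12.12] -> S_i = 9.12 + -5.31*i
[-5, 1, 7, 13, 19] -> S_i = -5 + 6*i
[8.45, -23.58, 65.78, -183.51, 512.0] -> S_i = 8.45*(-2.79)^i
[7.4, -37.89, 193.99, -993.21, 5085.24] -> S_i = 7.40*(-5.12)^i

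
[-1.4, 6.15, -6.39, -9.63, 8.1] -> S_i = Random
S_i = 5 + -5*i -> [5, 0, -5, -10, -15]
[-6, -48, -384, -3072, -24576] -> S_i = -6*8^i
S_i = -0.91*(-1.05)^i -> [-0.91, 0.96, -1.0, 1.05, -1.11]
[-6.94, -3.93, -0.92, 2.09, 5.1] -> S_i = -6.94 + 3.01*i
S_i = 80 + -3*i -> [80, 77, 74, 71, 68]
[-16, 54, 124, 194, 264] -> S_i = -16 + 70*i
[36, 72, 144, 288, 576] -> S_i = 36*2^i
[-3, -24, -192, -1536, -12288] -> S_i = -3*8^i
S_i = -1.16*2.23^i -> [-1.16, -2.59, -5.77, -12.86, -28.69]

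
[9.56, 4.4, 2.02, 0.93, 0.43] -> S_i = 9.56*0.46^i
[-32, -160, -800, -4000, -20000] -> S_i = -32*5^i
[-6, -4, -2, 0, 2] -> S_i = -6 + 2*i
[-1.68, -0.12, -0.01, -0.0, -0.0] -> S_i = -1.68*0.07^i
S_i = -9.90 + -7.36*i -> [-9.9, -17.26, -24.62, -31.98, -39.34]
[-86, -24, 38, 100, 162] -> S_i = -86 + 62*i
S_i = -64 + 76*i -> [-64, 12, 88, 164, 240]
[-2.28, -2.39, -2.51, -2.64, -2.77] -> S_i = -2.28*1.05^i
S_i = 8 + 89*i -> [8, 97, 186, 275, 364]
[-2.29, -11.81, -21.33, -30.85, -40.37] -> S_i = -2.29 + -9.52*i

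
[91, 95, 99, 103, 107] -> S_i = 91 + 4*i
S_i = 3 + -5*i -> [3, -2, -7, -12, -17]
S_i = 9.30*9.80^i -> [9.3, 91.14, 893.17, 8753.09, 85780.24]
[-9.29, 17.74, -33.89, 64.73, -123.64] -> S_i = -9.29*(-1.91)^i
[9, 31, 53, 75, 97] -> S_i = 9 + 22*i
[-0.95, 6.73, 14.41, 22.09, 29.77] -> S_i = -0.95 + 7.68*i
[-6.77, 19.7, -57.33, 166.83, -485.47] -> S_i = -6.77*(-2.91)^i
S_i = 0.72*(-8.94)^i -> [0.72, -6.44, 57.54, -514.45, 4599.2]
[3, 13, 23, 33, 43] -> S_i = 3 + 10*i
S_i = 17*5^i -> [17, 85, 425, 2125, 10625]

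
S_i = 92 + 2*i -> [92, 94, 96, 98, 100]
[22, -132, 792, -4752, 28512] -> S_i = 22*-6^i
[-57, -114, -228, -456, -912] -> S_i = -57*2^i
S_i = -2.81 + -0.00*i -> [-2.81, -2.81, -2.81, -2.81, -2.81]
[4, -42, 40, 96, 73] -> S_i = Random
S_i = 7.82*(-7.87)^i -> [7.82, -61.54, 484.35, -3811.81, 29998.92]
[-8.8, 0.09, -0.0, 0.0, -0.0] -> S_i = -8.80*(-0.01)^i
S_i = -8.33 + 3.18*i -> [-8.33, -5.15, -1.97, 1.21, 4.39]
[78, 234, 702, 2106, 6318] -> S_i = 78*3^i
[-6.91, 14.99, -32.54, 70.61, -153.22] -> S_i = -6.91*(-2.17)^i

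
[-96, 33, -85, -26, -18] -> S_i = Random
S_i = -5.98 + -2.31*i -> [-5.98, -8.29, -10.6, -12.91, -15.22]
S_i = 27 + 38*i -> [27, 65, 103, 141, 179]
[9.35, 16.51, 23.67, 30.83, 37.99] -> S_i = 9.35 + 7.16*i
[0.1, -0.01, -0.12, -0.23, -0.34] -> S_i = 0.10 + -0.11*i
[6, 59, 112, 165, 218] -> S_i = 6 + 53*i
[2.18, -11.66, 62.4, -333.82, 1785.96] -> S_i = 2.18*(-5.35)^i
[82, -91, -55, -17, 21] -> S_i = Random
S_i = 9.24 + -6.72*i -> [9.24, 2.52, -4.2, -10.92, -17.64]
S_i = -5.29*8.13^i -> [-5.29, -43.01, -349.65, -2842.68, -23110.95]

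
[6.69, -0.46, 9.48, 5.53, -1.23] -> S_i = Random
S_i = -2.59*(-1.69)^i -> [-2.59, 4.38, -7.4, 12.5, -21.13]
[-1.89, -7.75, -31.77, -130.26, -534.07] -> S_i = -1.89*4.10^i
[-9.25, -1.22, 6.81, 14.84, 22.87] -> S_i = -9.25 + 8.03*i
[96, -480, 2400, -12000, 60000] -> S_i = 96*-5^i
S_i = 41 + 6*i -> [41, 47, 53, 59, 65]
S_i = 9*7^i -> [9, 63, 441, 3087, 21609]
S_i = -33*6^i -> [-33, -198, -1188, -7128, -42768]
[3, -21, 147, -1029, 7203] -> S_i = 3*-7^i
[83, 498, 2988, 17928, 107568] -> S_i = 83*6^i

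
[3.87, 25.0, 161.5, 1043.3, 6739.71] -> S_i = 3.87*6.46^i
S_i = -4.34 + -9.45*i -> [-4.34, -13.79, -23.24, -32.69, -42.14]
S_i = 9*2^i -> [9, 18, 36, 72, 144]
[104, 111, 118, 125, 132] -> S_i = 104 + 7*i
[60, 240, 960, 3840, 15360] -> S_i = 60*4^i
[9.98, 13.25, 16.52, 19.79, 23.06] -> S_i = 9.98 + 3.27*i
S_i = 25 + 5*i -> [25, 30, 35, 40, 45]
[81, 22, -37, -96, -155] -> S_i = 81 + -59*i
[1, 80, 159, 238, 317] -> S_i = 1 + 79*i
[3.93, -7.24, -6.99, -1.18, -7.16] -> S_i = Random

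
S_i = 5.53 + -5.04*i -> [5.53, 0.49, -4.55, -9.59, -14.63]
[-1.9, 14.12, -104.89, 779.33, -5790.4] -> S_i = -1.90*(-7.43)^i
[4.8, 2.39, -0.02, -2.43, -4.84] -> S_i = 4.80 + -2.41*i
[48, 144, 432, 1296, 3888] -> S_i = 48*3^i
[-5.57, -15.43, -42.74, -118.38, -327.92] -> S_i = -5.57*2.77^i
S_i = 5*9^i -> [5, 45, 405, 3645, 32805]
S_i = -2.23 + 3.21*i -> [-2.23, 0.98, 4.19, 7.4, 10.61]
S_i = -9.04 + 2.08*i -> [-9.04, -6.96, -4.88, -2.8, -0.72]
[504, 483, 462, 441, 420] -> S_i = 504 + -21*i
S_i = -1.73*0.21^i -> [-1.73, -0.36, -0.08, -0.02, -0.0]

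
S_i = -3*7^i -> [-3, -21, -147, -1029, -7203]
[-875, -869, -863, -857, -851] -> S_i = -875 + 6*i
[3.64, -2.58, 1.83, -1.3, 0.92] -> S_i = 3.64*(-0.71)^i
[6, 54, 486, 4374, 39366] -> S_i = 6*9^i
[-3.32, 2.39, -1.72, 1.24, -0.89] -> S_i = -3.32*(-0.72)^i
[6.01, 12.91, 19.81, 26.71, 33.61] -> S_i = 6.01 + 6.90*i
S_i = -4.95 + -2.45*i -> [-4.95, -7.4, -9.85, -12.3, -14.75]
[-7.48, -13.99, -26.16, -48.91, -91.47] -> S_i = -7.48*1.87^i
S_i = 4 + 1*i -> [4, 5, 6, 7, 8]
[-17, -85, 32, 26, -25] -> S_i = Random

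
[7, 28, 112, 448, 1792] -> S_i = 7*4^i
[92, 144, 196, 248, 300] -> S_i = 92 + 52*i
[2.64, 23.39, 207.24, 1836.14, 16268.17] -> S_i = 2.64*8.86^i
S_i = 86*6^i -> [86, 516, 3096, 18576, 111456]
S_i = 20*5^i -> [20, 100, 500, 2500, 12500]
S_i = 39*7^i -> [39, 273, 1911, 13377, 93639]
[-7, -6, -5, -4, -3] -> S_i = -7 + 1*i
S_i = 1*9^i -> [1, 9, 81, 729, 6561]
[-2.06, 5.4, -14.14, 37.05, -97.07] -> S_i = -2.06*(-2.62)^i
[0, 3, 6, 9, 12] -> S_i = 0 + 3*i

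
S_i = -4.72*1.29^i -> [-4.72, -6.09, -7.85, -10.13, -13.07]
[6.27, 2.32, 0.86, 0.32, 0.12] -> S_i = 6.27*0.37^i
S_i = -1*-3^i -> [-1, 3, -9, 27, -81]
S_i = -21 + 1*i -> [-21, -20, -19, -18, -17]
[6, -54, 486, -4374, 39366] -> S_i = 6*-9^i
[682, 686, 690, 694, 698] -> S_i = 682 + 4*i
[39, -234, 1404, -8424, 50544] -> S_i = 39*-6^i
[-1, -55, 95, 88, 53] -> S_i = Random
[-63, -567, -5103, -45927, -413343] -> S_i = -63*9^i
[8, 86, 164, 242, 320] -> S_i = 8 + 78*i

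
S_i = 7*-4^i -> [7, -28, 112, -448, 1792]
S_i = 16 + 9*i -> [16, 25, 34, 43, 52]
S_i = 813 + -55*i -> [813, 758, 703, 648, 593]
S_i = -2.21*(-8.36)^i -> [-2.21, 18.48, -154.46, 1291.25, -10794.87]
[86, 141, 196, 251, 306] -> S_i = 86 + 55*i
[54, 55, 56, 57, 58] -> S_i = 54 + 1*i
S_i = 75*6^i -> [75, 450, 2700, 16200, 97200]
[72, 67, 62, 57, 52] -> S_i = 72 + -5*i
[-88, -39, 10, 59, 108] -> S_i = -88 + 49*i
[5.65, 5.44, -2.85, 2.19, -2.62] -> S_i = Random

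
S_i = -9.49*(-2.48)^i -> [-9.49, 23.54, -58.37, 144.75, -358.98]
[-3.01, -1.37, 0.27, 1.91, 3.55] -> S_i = -3.01 + 1.64*i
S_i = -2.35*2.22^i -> [-2.35, -5.22, -11.58, -25.71, -57.08]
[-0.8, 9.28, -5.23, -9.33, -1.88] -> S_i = Random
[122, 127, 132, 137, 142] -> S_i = 122 + 5*i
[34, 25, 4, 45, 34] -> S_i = Random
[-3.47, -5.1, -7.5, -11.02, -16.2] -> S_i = -3.47*1.47^i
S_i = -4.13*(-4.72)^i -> [-4.13, 19.49, -92.01, 434.29, -2049.83]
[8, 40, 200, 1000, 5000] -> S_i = 8*5^i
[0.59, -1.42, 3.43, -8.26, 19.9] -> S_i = 0.59*(-2.41)^i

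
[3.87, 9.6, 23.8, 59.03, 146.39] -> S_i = 3.87*2.48^i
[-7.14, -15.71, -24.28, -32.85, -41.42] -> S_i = -7.14 + -8.57*i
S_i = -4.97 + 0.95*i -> [-4.97, -4.02, -3.07, -2.12, -1.17]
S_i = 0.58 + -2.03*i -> [0.58, -1.45, -3.48, -5.51, -7.54]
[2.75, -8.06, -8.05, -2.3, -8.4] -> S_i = Random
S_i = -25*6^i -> [-25, -150, -900, -5400, -32400]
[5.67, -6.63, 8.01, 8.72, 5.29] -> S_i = Random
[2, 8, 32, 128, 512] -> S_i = 2*4^i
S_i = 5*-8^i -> [5, -40, 320, -2560, 20480]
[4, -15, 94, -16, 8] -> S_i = Random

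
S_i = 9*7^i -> [9, 63, 441, 3087, 21609]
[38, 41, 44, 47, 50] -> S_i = 38 + 3*i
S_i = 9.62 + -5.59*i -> [9.62, 4.03, -1.56, -7.15, -12.74]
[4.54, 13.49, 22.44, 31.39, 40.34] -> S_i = 4.54 + 8.95*i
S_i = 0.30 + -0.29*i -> [0.3, 0.01, -0.28, -0.57, -0.86]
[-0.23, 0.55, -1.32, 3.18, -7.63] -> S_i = -0.23*(-2.40)^i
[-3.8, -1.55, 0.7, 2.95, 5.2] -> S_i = -3.80 + 2.25*i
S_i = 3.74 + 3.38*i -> [3.74, 7.12, 10.5, 13.88, 17.26]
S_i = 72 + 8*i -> [72, 80, 88, 96, 104]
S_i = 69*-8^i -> [69, -552, 4416, -35328, 282624]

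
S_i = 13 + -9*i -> [13, 4, -5, -14, -23]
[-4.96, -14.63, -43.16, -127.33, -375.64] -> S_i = -4.96*2.95^i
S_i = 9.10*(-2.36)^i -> [9.1, -21.48, 50.68, -119.61, 282.29]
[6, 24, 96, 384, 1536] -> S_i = 6*4^i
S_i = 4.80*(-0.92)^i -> [4.8, -4.42, 4.06, -3.74, 3.44]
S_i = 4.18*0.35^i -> [4.18, 1.46, 0.51, 0.18, 0.06]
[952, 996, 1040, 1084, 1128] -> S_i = 952 + 44*i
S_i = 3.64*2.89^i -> [3.64, 10.52, 30.4, 87.86, 253.92]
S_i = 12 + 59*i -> [12, 71, 130, 189, 248]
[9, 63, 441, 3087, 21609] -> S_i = 9*7^i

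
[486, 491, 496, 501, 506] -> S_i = 486 + 5*i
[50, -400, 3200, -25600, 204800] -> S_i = 50*-8^i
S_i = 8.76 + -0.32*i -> [8.76, 8.44, 8.12, 7.8, 7.48]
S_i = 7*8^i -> [7, 56, 448, 3584, 28672]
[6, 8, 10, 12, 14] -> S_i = 6 + 2*i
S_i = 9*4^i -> [9, 36, 144, 576, 2304]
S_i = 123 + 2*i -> [123, 125, 127, 129, 131]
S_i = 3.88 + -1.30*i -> [3.88, 2.58, 1.28, -0.02, -1.32]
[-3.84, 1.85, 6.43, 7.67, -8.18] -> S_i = Random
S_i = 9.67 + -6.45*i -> [9.67, 3.22, -3.23, -9.68, -16.13]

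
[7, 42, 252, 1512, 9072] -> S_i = 7*6^i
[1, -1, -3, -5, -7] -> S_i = 1 + -2*i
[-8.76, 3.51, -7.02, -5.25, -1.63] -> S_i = Random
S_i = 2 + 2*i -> [2, 4, 6, 8, 10]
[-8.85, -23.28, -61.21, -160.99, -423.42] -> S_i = -8.85*2.63^i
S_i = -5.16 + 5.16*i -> [-5.16, 0.0, 5.16, 10.32, 15.48]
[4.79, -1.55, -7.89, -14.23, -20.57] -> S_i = 4.79 + -6.34*i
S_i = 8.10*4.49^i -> [8.1, 36.37, 163.3, 733.2, 3292.08]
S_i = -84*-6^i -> [-84, 504, -3024, 18144, -108864]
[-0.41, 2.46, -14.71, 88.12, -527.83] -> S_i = -0.41*(-5.99)^i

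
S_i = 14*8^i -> [14, 112, 896, 7168, 57344]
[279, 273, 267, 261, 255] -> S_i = 279 + -6*i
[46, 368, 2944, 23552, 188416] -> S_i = 46*8^i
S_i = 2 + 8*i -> [2, 10, 18, 26, 34]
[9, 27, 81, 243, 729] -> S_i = 9*3^i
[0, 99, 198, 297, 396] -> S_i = 0 + 99*i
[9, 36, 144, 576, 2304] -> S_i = 9*4^i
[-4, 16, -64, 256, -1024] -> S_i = -4*-4^i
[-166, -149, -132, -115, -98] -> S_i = -166 + 17*i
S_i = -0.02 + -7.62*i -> [-0.02, -7.64, -15.26, -22.88, -30.5]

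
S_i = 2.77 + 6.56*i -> [2.77, 9.33, 15.89, 22.45, 29.01]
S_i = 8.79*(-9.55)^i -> [8.79, -83.94, 801.67, -7655.95, 73114.31]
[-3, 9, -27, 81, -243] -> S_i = -3*-3^i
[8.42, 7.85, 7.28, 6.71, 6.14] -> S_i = 8.42 + -0.57*i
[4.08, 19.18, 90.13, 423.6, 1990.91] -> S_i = 4.08*4.70^i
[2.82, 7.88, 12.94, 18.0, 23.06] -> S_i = 2.82 + 5.06*i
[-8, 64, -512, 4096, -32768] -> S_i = -8*-8^i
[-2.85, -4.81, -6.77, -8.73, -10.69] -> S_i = -2.85 + -1.96*i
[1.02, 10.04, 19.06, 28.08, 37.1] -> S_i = 1.02 + 9.02*i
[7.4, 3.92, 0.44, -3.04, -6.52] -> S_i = 7.40 + -3.48*i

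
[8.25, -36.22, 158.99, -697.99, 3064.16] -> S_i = 8.25*(-4.39)^i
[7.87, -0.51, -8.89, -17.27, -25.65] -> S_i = 7.87 + -8.38*i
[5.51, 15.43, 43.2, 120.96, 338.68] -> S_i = 5.51*2.80^i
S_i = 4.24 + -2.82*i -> [4.24, 1.42, -1.4, -4.22, -7.04]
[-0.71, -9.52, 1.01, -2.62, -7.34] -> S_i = Random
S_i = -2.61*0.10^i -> [-2.61, -0.26, -0.03, -0.0, -0.0]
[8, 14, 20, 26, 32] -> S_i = 8 + 6*i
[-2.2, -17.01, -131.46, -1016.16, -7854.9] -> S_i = -2.20*7.73^i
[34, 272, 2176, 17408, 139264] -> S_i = 34*8^i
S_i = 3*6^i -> [3, 18, 108, 648, 3888]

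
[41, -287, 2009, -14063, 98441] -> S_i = 41*-7^i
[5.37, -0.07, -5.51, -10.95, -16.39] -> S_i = 5.37 + -5.44*i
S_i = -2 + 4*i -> [-2, 2, 6, 10, 14]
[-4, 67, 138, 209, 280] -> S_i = -4 + 71*i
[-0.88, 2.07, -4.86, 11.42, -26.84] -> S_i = -0.88*(-2.35)^i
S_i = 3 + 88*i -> [3, 91, 179, 267, 355]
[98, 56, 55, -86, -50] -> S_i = Random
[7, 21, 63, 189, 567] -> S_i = 7*3^i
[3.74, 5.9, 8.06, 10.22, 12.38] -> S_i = 3.74 + 2.16*i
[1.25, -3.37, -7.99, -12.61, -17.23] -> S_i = 1.25 + -4.62*i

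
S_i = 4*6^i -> [4, 24, 144, 864, 5184]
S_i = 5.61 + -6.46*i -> [5.61, -0.85, -7.31, -13.77, -20.23]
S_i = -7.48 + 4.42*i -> [-7.48, -3.06, 1.36, 5.78, 10.2]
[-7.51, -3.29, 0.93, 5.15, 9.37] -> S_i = -7.51 + 4.22*i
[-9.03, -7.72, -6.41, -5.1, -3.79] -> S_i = -9.03 + 1.31*i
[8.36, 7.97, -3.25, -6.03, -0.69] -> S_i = Random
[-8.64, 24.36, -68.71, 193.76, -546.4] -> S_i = -8.64*(-2.82)^i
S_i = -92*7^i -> [-92, -644, -4508, -31556, -220892]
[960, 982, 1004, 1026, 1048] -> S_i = 960 + 22*i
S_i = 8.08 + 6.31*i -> [8.08, 14.39, 20.7, 27.01, 33.32]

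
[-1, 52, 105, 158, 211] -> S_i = -1 + 53*i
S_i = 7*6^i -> [7, 42, 252, 1512, 9072]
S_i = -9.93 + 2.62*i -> [-9.93, -7.31, -4.69, -2.07, 0.55]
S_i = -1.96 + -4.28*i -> [-1.96, -6.24, -10.52, -14.8, -19.08]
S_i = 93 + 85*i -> [93, 178, 263, 348, 433]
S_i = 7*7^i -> [7, 49, 343, 2401, 16807]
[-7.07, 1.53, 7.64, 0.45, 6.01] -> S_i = Random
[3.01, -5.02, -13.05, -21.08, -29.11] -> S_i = 3.01 + -8.03*i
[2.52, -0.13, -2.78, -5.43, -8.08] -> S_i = 2.52 + -2.65*i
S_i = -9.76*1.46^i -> [-9.76, -14.25, -20.8, -30.37, -44.35]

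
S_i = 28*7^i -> [28, 196, 1372, 9604, 67228]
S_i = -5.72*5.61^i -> [-5.72, -32.09, -180.02, -1009.91, -5665.62]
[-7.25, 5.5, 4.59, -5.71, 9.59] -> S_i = Random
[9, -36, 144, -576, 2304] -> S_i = 9*-4^i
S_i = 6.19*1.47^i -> [6.19, 9.1, 13.38, 19.66, 28.9]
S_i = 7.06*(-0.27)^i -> [7.06, -1.91, 0.51, -0.14, 0.04]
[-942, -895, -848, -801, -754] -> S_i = -942 + 47*i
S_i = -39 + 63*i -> [-39, 24, 87, 150, 213]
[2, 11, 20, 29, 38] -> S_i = 2 + 9*i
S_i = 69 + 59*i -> [69, 128, 187, 246, 305]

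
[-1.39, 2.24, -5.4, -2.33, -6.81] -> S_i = Random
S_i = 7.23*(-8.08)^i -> [7.23, -58.42, 472.02, -3813.93, 30816.53]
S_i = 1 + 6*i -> [1, 7, 13, 19, 25]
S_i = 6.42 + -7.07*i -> [6.42, -0.65, -7.72, -14.79, -21.86]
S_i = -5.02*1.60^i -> [-5.02, -8.03, -12.85, -20.56, -32.9]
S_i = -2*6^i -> [-2, -12, -72, -432, -2592]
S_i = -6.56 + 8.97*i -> [-6.56, 2.41, 11.38, 20.35, 29.32]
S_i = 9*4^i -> [9, 36, 144, 576, 2304]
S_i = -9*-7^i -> [-9, 63, -441, 3087, -21609]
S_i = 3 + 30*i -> [3, 33, 63, 93, 123]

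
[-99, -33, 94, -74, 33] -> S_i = Random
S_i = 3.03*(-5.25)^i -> [3.03, -15.91, 83.51, -438.45, 2301.86]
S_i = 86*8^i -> [86, 688, 5504, 44032, 352256]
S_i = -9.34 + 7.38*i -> [-9.34, -1.96, 5.42, 12.8, 20.18]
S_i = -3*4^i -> [-3, -12, -48, -192, -768]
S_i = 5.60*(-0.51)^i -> [5.6, -2.86, 1.46, -0.74, 0.38]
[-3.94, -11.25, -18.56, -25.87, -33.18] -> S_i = -3.94 + -7.31*i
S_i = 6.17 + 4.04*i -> [6.17, 10.21, 14.25, 18.29, 22.33]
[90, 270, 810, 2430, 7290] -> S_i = 90*3^i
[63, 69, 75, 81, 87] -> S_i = 63 + 6*i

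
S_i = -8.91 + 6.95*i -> [-8.91, -1.96, 4.99, 11.94, 18.89]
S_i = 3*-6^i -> [3, -18, 108, -648, 3888]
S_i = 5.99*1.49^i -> [5.99, 8.93, 13.3, 19.81, 29.52]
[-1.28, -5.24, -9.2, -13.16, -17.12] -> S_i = -1.28 + -3.96*i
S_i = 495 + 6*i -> [495, 501, 507, 513, 519]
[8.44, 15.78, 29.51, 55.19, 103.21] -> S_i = 8.44*1.87^i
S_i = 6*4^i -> [6, 24, 96, 384, 1536]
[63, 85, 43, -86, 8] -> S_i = Random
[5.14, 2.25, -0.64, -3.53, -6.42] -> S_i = 5.14 + -2.89*i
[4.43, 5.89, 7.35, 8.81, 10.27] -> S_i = 4.43 + 1.46*i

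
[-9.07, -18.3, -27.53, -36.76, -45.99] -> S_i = -9.07 + -9.23*i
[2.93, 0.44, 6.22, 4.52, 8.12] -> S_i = Random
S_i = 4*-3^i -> [4, -12, 36, -108, 324]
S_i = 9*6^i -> [9, 54, 324, 1944, 11664]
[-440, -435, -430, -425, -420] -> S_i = -440 + 5*i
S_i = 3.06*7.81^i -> [3.06, 23.9, 186.65, 1457.72, 11384.8]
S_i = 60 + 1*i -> [60, 61, 62, 63, 64]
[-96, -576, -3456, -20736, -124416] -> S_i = -96*6^i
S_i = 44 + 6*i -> [44, 50, 56, 62, 68]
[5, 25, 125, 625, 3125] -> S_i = 5*5^i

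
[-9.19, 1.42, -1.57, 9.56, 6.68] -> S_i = Random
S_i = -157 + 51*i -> [-157, -106, -55, -4, 47]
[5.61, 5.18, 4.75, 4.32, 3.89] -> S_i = 5.61 + -0.43*i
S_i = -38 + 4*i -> [-38, -34, -30, -26, -22]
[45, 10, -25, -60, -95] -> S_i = 45 + -35*i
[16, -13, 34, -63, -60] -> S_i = Random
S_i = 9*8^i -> [9, 72, 576, 4608, 36864]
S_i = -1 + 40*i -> [-1, 39, 79, 119, 159]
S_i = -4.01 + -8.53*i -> [-4.01, -12.54, -21.07, -29.6, -38.13]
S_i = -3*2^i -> [-3, -6, -12, -24, -48]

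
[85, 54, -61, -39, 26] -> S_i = Random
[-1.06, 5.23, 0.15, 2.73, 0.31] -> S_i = Random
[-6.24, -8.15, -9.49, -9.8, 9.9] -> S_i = Random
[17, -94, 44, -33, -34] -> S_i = Random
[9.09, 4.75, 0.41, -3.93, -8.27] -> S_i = 9.09 + -4.34*i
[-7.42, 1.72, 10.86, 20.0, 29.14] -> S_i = -7.42 + 9.14*i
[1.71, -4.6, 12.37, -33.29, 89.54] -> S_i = 1.71*(-2.69)^i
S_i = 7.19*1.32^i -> [7.19, 9.49, 12.53, 16.54, 21.83]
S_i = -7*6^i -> [-7, -42, -252, -1512, -9072]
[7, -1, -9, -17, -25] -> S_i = 7 + -8*i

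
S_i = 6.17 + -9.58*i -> [6.17, -3.41, -12.99, -22.57, -32.15]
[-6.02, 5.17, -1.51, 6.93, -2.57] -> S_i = Random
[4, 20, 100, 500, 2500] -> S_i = 4*5^i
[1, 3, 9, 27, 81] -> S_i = 1*3^i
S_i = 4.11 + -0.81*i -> [4.11, 3.3, 2.49, 1.68, 0.87]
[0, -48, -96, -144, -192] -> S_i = 0 + -48*i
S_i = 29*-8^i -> [29, -232, 1856, -14848, 118784]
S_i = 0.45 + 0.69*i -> [0.45, 1.14, 1.83, 2.52, 3.21]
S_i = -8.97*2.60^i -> [-8.97, -23.32, -60.64, -157.66, -409.91]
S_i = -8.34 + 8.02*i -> [-8.34, -0.32, 7.7, 15.72, 23.74]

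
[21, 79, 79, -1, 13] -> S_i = Random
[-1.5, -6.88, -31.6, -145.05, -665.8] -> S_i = -1.50*4.59^i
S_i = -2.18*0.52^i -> [-2.18, -1.13, -0.59, -0.31, -0.16]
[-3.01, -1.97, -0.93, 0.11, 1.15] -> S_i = -3.01 + 1.04*i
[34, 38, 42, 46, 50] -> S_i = 34 + 4*i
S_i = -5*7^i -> [-5, -35, -245, -1715, -12005]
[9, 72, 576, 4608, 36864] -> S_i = 9*8^i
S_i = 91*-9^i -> [91, -819, 7371, -66339, 597051]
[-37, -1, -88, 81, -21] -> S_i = Random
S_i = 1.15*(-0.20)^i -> [1.15, -0.23, 0.05, -0.01, 0.0]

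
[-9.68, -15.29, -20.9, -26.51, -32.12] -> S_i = -9.68 + -5.61*i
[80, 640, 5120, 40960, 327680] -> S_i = 80*8^i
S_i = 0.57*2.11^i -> [0.57, 1.2, 2.54, 5.35, 11.3]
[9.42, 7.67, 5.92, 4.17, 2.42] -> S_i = 9.42 + -1.75*i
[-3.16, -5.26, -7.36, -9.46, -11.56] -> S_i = -3.16 + -2.10*i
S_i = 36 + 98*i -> [36, 134, 232, 330, 428]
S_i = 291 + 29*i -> [291, 320, 349, 378, 407]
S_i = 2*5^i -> [2, 10, 50, 250, 1250]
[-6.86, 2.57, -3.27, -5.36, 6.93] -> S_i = Random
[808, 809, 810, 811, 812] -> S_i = 808 + 1*i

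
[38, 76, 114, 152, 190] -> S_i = 38 + 38*i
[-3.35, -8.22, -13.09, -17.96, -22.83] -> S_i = -3.35 + -4.87*i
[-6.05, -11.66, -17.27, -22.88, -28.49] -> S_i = -6.05 + -5.61*i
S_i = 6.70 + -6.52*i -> [6.7, 0.18, -6.34, -12.86, -19.38]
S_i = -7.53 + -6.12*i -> [-7.53, -13.65, -19.77, -25.89, -32.01]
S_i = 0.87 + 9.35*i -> [0.87, 10.22, 19.57, 28.92, 38.27]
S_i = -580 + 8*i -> [-580, -572, -564, -556, -548]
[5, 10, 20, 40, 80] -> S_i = 5*2^i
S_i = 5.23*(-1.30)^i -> [5.23, -6.8, 8.84, -11.49, 14.94]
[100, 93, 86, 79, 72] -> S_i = 100 + -7*i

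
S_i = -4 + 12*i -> [-4, 8, 20, 32, 44]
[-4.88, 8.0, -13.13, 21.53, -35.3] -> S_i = -4.88*(-1.64)^i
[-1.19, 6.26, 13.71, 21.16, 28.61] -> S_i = -1.19 + 7.45*i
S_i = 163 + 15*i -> [163, 178, 193, 208, 223]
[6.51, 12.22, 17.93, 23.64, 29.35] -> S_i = 6.51 + 5.71*i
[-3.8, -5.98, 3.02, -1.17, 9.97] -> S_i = Random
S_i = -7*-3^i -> [-7, 21, -63, 189, -567]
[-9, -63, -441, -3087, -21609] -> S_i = -9*7^i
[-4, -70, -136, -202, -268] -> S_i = -4 + -66*i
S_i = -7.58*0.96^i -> [-7.58, -7.28, -6.99, -6.71, -6.44]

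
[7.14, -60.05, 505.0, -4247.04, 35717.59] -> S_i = 7.14*(-8.41)^i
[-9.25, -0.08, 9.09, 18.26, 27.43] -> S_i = -9.25 + 9.17*i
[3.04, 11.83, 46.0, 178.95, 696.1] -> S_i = 3.04*3.89^i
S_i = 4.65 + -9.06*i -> [4.65, -4.41, -13.47, -22.53, -31.59]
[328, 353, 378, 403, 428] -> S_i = 328 + 25*i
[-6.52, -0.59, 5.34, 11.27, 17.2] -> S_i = -6.52 + 5.93*i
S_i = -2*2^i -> [-2, -4, -8, -16, -32]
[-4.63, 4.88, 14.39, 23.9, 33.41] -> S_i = -4.63 + 9.51*i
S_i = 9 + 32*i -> [9, 41, 73, 105, 137]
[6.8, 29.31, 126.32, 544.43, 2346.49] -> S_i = 6.80*4.31^i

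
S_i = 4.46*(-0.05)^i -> [4.46, -0.22, 0.01, -0.0, 0.0]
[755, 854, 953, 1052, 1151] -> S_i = 755 + 99*i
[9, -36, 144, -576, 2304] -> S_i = 9*-4^i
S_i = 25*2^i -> [25, 50, 100, 200, 400]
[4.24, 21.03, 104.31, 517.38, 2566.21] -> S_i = 4.24*4.96^i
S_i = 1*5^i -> [1, 5, 25, 125, 625]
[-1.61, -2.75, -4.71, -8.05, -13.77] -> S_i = -1.61*1.71^i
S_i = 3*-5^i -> [3, -15, 75, -375, 1875]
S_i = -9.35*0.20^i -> [-9.35, -1.87, -0.37, -0.07, -0.01]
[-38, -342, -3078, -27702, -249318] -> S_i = -38*9^i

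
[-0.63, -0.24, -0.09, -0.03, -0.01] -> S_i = -0.63*0.38^i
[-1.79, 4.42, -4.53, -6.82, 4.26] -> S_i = Random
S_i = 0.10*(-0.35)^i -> [0.1, -0.03, 0.01, -0.0, 0.0]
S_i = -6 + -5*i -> [-6, -11, -16, -21, -26]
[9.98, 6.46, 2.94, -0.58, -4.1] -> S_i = 9.98 + -3.52*i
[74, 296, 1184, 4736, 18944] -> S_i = 74*4^i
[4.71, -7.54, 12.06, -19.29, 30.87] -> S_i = 4.71*(-1.60)^i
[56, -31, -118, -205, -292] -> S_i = 56 + -87*i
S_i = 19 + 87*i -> [19, 106, 193, 280, 367]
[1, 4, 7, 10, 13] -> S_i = 1 + 3*i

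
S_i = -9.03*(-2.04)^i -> [-9.03, 18.42, -37.58, 76.66, -156.39]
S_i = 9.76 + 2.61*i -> [9.76, 12.37, 14.98, 17.59, 20.2]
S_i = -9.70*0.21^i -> [-9.7, -2.04, -0.43, -0.09, -0.02]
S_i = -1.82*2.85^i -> [-1.82, -5.19, -14.78, -42.13, -120.07]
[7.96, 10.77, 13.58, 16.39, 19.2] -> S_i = 7.96 + 2.81*i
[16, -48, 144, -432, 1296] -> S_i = 16*-3^i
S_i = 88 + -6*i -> [88, 82, 76, 70, 64]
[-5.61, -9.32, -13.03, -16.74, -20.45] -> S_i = -5.61 + -3.71*i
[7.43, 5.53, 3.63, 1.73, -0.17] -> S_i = 7.43 + -1.90*i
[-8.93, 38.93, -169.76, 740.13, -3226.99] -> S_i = -8.93*(-4.36)^i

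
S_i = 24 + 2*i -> [24, 26, 28, 30, 32]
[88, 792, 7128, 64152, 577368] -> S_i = 88*9^i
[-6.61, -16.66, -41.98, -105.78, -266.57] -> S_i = -6.61*2.52^i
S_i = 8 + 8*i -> [8, 16, 24, 32, 40]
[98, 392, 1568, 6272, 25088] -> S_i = 98*4^i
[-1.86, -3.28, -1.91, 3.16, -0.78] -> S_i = Random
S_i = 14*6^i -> [14, 84, 504, 3024, 18144]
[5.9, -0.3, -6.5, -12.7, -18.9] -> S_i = 5.90 + -6.20*i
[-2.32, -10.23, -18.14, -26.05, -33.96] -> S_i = -2.32 + -7.91*i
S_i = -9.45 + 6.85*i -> [-9.45, -2.6, 4.25, 11.1, 17.95]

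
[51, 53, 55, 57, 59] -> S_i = 51 + 2*i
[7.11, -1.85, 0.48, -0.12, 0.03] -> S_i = 7.11*(-0.26)^i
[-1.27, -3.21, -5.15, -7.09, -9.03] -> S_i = -1.27 + -1.94*i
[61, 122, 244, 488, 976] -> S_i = 61*2^i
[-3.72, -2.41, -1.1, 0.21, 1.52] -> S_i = -3.72 + 1.31*i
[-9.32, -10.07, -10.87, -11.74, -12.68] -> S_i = -9.32*1.08^i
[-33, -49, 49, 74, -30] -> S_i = Random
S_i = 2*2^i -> [2, 4, 8, 16, 32]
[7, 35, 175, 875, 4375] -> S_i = 7*5^i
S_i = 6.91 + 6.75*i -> [6.91, 13.66, 20.41, 27.16, 33.91]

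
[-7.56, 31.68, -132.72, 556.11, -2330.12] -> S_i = -7.56*(-4.19)^i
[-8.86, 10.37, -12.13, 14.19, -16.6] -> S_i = -8.86*(-1.17)^i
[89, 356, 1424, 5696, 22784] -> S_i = 89*4^i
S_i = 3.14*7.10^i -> [3.14, 22.29, 158.29, 1123.84, 7979.27]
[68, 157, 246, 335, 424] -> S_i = 68 + 89*i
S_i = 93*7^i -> [93, 651, 4557, 31899, 223293]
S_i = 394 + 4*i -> [394, 398, 402, 406, 410]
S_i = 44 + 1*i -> [44, 45, 46, 47, 48]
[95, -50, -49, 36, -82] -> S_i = Random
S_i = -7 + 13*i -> [-7, 6, 19, 32, 45]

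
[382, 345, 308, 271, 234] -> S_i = 382 + -37*i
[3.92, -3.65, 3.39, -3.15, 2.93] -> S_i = 3.92*(-0.93)^i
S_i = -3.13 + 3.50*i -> [-3.13, 0.37, 3.87, 7.37, 10.87]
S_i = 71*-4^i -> [71, -284, 1136, -4544, 18176]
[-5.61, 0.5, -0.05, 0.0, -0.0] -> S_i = -5.61*(-0.09)^i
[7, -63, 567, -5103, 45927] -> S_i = 7*-9^i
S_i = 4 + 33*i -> [4, 37, 70, 103, 136]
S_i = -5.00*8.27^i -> [-5.0, -41.35, -341.96, -2828.05, -23387.94]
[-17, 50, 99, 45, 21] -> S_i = Random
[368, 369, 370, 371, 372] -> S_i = 368 + 1*i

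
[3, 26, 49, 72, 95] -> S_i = 3 + 23*i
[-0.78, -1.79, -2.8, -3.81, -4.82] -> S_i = -0.78 + -1.01*i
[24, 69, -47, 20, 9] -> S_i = Random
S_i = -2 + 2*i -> [-2, 0, 2, 4, 6]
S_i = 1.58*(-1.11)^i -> [1.58, -1.75, 1.95, -2.16, 2.4]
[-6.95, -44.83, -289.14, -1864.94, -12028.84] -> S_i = -6.95*6.45^i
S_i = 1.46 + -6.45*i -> [1.46, -4.99, -11.44, -17.89, -24.34]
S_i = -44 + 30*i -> [-44, -14, 16, 46, 76]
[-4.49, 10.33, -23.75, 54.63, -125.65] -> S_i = -4.49*(-2.30)^i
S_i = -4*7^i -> [-4, -28, -196, -1372, -9604]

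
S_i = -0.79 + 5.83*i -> [-0.79, 5.04, 10.87, 16.7, 22.53]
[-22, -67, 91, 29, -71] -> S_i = Random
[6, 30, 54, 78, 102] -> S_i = 6 + 24*i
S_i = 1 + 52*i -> [1, 53, 105, 157, 209]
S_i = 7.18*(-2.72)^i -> [7.18, -19.53, 53.12, -144.49, 393.01]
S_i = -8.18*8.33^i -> [-8.18, -68.14, -567.6, -4728.12, -39385.22]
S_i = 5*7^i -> [5, 35, 245, 1715, 12005]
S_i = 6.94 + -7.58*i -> [6.94, -0.64, -8.22, -15.8, -23.38]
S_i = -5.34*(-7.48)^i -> [-5.34, 39.94, -298.78, 2234.84, -16716.59]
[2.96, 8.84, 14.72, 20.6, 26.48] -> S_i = 2.96 + 5.88*i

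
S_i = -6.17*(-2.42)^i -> [-6.17, 14.93, -36.13, 87.44, -211.62]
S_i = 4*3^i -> [4, 12, 36, 108, 324]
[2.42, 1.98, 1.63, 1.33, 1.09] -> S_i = 2.42*0.82^i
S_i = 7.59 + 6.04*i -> [7.59, 13.63, 19.67, 25.71, 31.75]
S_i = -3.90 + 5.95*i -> [-3.9, 2.05, 8.0, 13.95, 19.9]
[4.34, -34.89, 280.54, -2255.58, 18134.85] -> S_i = 4.34*(-8.04)^i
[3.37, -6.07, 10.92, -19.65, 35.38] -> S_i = 3.37*(-1.80)^i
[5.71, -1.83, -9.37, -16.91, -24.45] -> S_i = 5.71 + -7.54*i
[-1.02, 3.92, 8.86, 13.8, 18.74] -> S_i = -1.02 + 4.94*i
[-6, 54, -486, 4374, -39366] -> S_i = -6*-9^i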